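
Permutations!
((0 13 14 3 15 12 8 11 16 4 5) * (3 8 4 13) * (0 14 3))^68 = (3 16 8 5 12)(4 15 13 11 14) = [0, 1, 2, 16, 15, 12, 6, 7, 5, 9, 10, 14, 3, 11, 4, 13, 8]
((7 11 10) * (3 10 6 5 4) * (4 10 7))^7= (11)= [0, 1, 2, 3, 4, 5, 6, 7, 8, 9, 10, 11]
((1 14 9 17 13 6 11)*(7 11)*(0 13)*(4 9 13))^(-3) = [4, 6, 2, 3, 9, 5, 1, 14, 8, 17, 10, 13, 12, 11, 7, 15, 16, 0] = (0 4 9 17)(1 6)(7 14)(11 13)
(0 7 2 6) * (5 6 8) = (0 7 2 8 5 6) = [7, 1, 8, 3, 4, 6, 0, 2, 5]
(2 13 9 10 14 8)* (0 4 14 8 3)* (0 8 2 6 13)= [4, 1, 0, 8, 14, 5, 13, 7, 6, 10, 2, 11, 12, 9, 3]= (0 4 14 3 8 6 13 9 10 2)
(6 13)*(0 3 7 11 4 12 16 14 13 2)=(0 3 7 11 4 12 16 14 13 6 2)=[3, 1, 0, 7, 12, 5, 2, 11, 8, 9, 10, 4, 16, 6, 13, 15, 14]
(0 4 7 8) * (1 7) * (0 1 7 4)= [0, 4, 2, 3, 7, 5, 6, 8, 1]= (1 4 7 8)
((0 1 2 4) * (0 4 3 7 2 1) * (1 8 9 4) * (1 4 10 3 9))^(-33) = (1 8)(2 10 7 9 3) = [0, 8, 10, 2, 4, 5, 6, 9, 1, 3, 7]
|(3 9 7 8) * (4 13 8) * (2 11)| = |(2 11)(3 9 7 4 13 8)| = 6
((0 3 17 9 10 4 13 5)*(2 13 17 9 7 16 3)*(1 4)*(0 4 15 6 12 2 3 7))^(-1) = (0 17 4 5 13 2 12 6 15 1 10 9 3)(7 16) = [17, 10, 12, 0, 5, 13, 15, 16, 8, 3, 9, 11, 6, 2, 14, 1, 7, 4]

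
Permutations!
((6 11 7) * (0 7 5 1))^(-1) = (0 1 5 11 6 7) = [1, 5, 2, 3, 4, 11, 7, 0, 8, 9, 10, 6]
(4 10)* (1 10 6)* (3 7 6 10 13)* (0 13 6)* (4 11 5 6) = [13, 4, 2, 7, 10, 6, 1, 0, 8, 9, 11, 5, 12, 3] = (0 13 3 7)(1 4 10 11 5 6)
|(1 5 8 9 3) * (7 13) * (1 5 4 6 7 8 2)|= 10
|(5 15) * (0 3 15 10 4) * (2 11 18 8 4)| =10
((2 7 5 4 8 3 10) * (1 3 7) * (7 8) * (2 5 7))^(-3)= [0, 5, 10, 4, 3, 1, 6, 7, 8, 9, 2]= (1 5)(2 10)(3 4)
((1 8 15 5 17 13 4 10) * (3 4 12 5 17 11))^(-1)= (1 10 4 3 11 5 12 13 17 15 8)= [0, 10, 2, 11, 3, 12, 6, 7, 1, 9, 4, 5, 13, 17, 14, 8, 16, 15]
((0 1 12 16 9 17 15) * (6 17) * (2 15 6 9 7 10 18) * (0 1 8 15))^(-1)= (0 2 18 10 7 16 12 1 15 8)(6 17)= [2, 15, 18, 3, 4, 5, 17, 16, 0, 9, 7, 11, 1, 13, 14, 8, 12, 6, 10]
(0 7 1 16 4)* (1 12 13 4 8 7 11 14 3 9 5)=(0 11 14 3 9 5 1 16 8 7 12 13 4)=[11, 16, 2, 9, 0, 1, 6, 12, 7, 5, 10, 14, 13, 4, 3, 15, 8]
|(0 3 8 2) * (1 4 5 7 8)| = 8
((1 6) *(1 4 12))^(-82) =(1 4)(6 12) =[0, 4, 2, 3, 1, 5, 12, 7, 8, 9, 10, 11, 6]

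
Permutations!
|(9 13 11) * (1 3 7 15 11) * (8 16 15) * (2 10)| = |(1 3 7 8 16 15 11 9 13)(2 10)| = 18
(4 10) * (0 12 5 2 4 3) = (0 12 5 2 4 10 3) = [12, 1, 4, 0, 10, 2, 6, 7, 8, 9, 3, 11, 5]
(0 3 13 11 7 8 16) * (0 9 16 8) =(0 3 13 11 7)(9 16) =[3, 1, 2, 13, 4, 5, 6, 0, 8, 16, 10, 7, 12, 11, 14, 15, 9]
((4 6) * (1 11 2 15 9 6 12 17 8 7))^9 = (1 8 12 6 15 11 7 17 4 9 2) = [0, 8, 1, 3, 9, 5, 15, 17, 12, 2, 10, 7, 6, 13, 14, 11, 16, 4]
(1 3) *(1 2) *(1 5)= (1 3 2 5)= [0, 3, 5, 2, 4, 1]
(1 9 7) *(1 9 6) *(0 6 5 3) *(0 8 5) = (0 6 1)(3 8 5)(7 9) = [6, 0, 2, 8, 4, 3, 1, 9, 5, 7]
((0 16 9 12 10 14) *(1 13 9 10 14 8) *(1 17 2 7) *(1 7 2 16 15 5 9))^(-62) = (0 12 5)(8 16)(9 15 14)(10 17) = [12, 1, 2, 3, 4, 0, 6, 7, 16, 15, 17, 11, 5, 13, 9, 14, 8, 10]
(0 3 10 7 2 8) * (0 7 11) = (0 3 10 11)(2 8 7) = [3, 1, 8, 10, 4, 5, 6, 2, 7, 9, 11, 0]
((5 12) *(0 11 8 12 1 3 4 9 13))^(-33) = (0 4 5 11 9 1 8 13 3 12) = [4, 8, 2, 12, 5, 11, 6, 7, 13, 1, 10, 9, 0, 3]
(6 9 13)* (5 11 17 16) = [0, 1, 2, 3, 4, 11, 9, 7, 8, 13, 10, 17, 12, 6, 14, 15, 5, 16] = (5 11 17 16)(6 9 13)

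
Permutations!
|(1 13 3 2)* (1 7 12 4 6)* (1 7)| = |(1 13 3 2)(4 6 7 12)| = 4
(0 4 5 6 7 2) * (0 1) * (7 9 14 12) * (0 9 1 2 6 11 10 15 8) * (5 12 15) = (0 4 12 7 6 1 9 14 15 8)(5 11 10) = [4, 9, 2, 3, 12, 11, 1, 6, 0, 14, 5, 10, 7, 13, 15, 8]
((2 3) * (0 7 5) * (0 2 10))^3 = (0 2)(3 7)(5 10) = [2, 1, 0, 7, 4, 10, 6, 3, 8, 9, 5]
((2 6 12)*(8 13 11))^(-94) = [0, 1, 12, 3, 4, 5, 2, 7, 11, 9, 10, 13, 6, 8] = (2 12 6)(8 11 13)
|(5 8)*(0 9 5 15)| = 5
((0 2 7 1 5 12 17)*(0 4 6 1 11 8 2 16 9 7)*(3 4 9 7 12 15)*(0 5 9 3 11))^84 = (17)(2 8 11 15 5) = [0, 1, 8, 3, 4, 2, 6, 7, 11, 9, 10, 15, 12, 13, 14, 5, 16, 17]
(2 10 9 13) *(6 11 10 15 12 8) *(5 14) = [0, 1, 15, 3, 4, 14, 11, 7, 6, 13, 9, 10, 8, 2, 5, 12] = (2 15 12 8 6 11 10 9 13)(5 14)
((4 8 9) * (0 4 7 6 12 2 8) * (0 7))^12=(0 12)(2 4)(6 9)(7 8)=[12, 1, 4, 3, 2, 5, 9, 8, 7, 6, 10, 11, 0]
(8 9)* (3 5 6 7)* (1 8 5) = (1 8 9 5 6 7 3) = [0, 8, 2, 1, 4, 6, 7, 3, 9, 5]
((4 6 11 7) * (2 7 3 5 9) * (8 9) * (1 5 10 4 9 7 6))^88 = [0, 1, 2, 3, 4, 5, 6, 7, 8, 9, 10, 11] = (11)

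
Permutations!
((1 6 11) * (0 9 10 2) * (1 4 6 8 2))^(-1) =(0 2 8 1 10 9)(4 11 6) =[2, 10, 8, 3, 11, 5, 4, 7, 1, 0, 9, 6]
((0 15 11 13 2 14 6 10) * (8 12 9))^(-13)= [13, 1, 10, 3, 4, 5, 15, 7, 9, 12, 11, 14, 8, 6, 0, 2]= (0 13 6 15 2 10 11 14)(8 9 12)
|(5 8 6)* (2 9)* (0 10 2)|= 12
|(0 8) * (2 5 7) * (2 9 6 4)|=6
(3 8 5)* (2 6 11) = (2 6 11)(3 8 5) = [0, 1, 6, 8, 4, 3, 11, 7, 5, 9, 10, 2]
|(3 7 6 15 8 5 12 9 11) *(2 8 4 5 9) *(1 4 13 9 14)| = 7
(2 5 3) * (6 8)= (2 5 3)(6 8)= [0, 1, 5, 2, 4, 3, 8, 7, 6]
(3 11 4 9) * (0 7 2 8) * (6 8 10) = (0 7 2 10 6 8)(3 11 4 9) = [7, 1, 10, 11, 9, 5, 8, 2, 0, 3, 6, 4]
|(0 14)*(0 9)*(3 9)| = 4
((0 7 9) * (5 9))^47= (0 9 5 7)= [9, 1, 2, 3, 4, 7, 6, 0, 8, 5]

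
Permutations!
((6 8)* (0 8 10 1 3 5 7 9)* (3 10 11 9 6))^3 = (0 5 11 8 7 9 3 6)(1 10) = [5, 10, 2, 6, 4, 11, 0, 9, 7, 3, 1, 8]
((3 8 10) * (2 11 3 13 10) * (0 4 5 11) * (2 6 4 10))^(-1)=[2, 1, 13, 11, 6, 4, 8, 7, 3, 9, 0, 5, 12, 10]=(0 2 13 10)(3 11 5 4 6 8)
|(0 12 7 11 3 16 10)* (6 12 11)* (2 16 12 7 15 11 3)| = 8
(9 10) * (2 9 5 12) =[0, 1, 9, 3, 4, 12, 6, 7, 8, 10, 5, 11, 2] =(2 9 10 5 12)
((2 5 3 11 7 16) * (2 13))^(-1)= [0, 1, 13, 5, 4, 2, 6, 11, 8, 9, 10, 3, 12, 16, 14, 15, 7]= (2 13 16 7 11 3 5)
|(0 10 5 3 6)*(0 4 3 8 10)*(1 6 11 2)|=6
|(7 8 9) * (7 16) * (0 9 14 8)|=|(0 9 16 7)(8 14)|=4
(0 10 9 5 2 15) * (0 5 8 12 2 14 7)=(0 10 9 8 12 2 15 5 14 7)=[10, 1, 15, 3, 4, 14, 6, 0, 12, 8, 9, 11, 2, 13, 7, 5]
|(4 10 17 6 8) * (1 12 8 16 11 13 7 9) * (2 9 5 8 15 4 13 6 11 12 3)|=8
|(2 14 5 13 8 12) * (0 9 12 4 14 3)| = |(0 9 12 2 3)(4 14 5 13 8)| = 5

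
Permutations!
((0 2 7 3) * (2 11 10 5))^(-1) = [3, 1, 5, 7, 4, 10, 6, 2, 8, 9, 11, 0] = (0 3 7 2 5 10 11)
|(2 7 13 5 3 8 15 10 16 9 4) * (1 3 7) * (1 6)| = |(1 3 8 15 10 16 9 4 2 6)(5 7 13)| = 30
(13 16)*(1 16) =(1 16 13) =[0, 16, 2, 3, 4, 5, 6, 7, 8, 9, 10, 11, 12, 1, 14, 15, 13]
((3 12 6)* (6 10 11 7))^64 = [0, 1, 2, 7, 4, 5, 11, 10, 8, 9, 3, 12, 6] = (3 7 10)(6 11 12)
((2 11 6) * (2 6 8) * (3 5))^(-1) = (2 8 11)(3 5) = [0, 1, 8, 5, 4, 3, 6, 7, 11, 9, 10, 2]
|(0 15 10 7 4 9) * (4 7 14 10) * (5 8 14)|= |(0 15 4 9)(5 8 14 10)|= 4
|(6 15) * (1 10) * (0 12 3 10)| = |(0 12 3 10 1)(6 15)| = 10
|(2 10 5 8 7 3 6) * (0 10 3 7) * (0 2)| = 7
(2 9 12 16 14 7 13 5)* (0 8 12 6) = (0 8 12 16 14 7 13 5 2 9 6) = [8, 1, 9, 3, 4, 2, 0, 13, 12, 6, 10, 11, 16, 5, 7, 15, 14]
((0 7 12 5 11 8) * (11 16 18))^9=(0 7 12 5 16 18 11 8)=[7, 1, 2, 3, 4, 16, 6, 12, 0, 9, 10, 8, 5, 13, 14, 15, 18, 17, 11]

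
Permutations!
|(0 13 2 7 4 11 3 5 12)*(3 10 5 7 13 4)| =|(0 4 11 10 5 12)(2 13)(3 7)| =6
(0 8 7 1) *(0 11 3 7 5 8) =(1 11 3 7)(5 8) =[0, 11, 2, 7, 4, 8, 6, 1, 5, 9, 10, 3]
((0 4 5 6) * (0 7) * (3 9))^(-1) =[7, 1, 2, 9, 0, 4, 5, 6, 8, 3] =(0 7 6 5 4)(3 9)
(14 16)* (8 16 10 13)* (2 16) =(2 16 14 10 13 8) =[0, 1, 16, 3, 4, 5, 6, 7, 2, 9, 13, 11, 12, 8, 10, 15, 14]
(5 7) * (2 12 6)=[0, 1, 12, 3, 4, 7, 2, 5, 8, 9, 10, 11, 6]=(2 12 6)(5 7)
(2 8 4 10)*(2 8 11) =[0, 1, 11, 3, 10, 5, 6, 7, 4, 9, 8, 2] =(2 11)(4 10 8)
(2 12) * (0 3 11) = (0 3 11)(2 12) = [3, 1, 12, 11, 4, 5, 6, 7, 8, 9, 10, 0, 2]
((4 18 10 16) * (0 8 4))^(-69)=(0 18)(4 16)(8 10)=[18, 1, 2, 3, 16, 5, 6, 7, 10, 9, 8, 11, 12, 13, 14, 15, 4, 17, 0]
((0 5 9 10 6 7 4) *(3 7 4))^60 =(10) =[0, 1, 2, 3, 4, 5, 6, 7, 8, 9, 10]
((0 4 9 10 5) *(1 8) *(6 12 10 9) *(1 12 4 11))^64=(0 11 1 8 12 10 5)=[11, 8, 2, 3, 4, 0, 6, 7, 12, 9, 5, 1, 10]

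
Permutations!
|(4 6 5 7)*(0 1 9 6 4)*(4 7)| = 7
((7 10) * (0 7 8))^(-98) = [10, 1, 2, 3, 4, 5, 6, 8, 7, 9, 0] = (0 10)(7 8)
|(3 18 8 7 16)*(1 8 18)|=5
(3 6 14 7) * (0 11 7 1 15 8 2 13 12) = (0 11 7 3 6 14 1 15 8 2 13 12) = [11, 15, 13, 6, 4, 5, 14, 3, 2, 9, 10, 7, 0, 12, 1, 8]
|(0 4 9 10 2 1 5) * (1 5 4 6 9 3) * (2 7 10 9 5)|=6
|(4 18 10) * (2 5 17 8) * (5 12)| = |(2 12 5 17 8)(4 18 10)| = 15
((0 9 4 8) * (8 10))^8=(0 10 9 8 4)=[10, 1, 2, 3, 0, 5, 6, 7, 4, 8, 9]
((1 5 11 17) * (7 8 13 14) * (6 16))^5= (1 5 11 17)(6 16)(7 8 13 14)= [0, 5, 2, 3, 4, 11, 16, 8, 13, 9, 10, 17, 12, 14, 7, 15, 6, 1]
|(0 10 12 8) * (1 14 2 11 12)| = 8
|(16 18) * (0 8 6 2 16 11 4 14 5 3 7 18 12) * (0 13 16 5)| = |(0 8 6 2 5 3 7 18 11 4 14)(12 13 16)| = 33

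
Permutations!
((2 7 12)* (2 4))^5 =(2 7 12 4) =[0, 1, 7, 3, 2, 5, 6, 12, 8, 9, 10, 11, 4]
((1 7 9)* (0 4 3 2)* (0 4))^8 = (1 9 7)(2 3 4) = [0, 9, 3, 4, 2, 5, 6, 1, 8, 7]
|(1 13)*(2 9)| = 2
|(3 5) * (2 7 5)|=4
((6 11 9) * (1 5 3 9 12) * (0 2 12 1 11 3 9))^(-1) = (0 3 6 9 5 1 11 12 2) = [3, 11, 0, 6, 4, 1, 9, 7, 8, 5, 10, 12, 2]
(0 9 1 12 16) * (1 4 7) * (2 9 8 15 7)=(0 8 15 7 1 12 16)(2 9 4)=[8, 12, 9, 3, 2, 5, 6, 1, 15, 4, 10, 11, 16, 13, 14, 7, 0]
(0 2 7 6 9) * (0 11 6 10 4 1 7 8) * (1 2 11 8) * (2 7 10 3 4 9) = (0 11 6 2 1 10 9 8)(3 4 7) = [11, 10, 1, 4, 7, 5, 2, 3, 0, 8, 9, 6]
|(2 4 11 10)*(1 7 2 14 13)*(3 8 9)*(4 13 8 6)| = |(1 7 2 13)(3 6 4 11 10 14 8 9)| = 8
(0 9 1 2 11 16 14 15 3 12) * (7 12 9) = (0 7 12)(1 2 11 16 14 15 3 9) = [7, 2, 11, 9, 4, 5, 6, 12, 8, 1, 10, 16, 0, 13, 15, 3, 14]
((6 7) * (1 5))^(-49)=(1 5)(6 7)=[0, 5, 2, 3, 4, 1, 7, 6]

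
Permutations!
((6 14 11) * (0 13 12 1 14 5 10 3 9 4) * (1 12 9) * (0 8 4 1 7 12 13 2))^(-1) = (0 2)(1 9 13 12 7 3 10 5 6 11 14)(4 8) = [2, 9, 0, 10, 8, 6, 11, 3, 4, 13, 5, 14, 7, 12, 1]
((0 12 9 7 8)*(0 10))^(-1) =(0 10 8 7 9 12) =[10, 1, 2, 3, 4, 5, 6, 9, 7, 12, 8, 11, 0]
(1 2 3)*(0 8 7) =(0 8 7)(1 2 3) =[8, 2, 3, 1, 4, 5, 6, 0, 7]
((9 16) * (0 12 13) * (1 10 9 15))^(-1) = (0 13 12)(1 15 16 9 10) = [13, 15, 2, 3, 4, 5, 6, 7, 8, 10, 1, 11, 0, 12, 14, 16, 9]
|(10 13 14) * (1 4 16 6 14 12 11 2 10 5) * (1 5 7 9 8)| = |(1 4 16 6 14 7 9 8)(2 10 13 12 11)| = 40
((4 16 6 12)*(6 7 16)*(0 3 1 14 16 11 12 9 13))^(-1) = (0 13 9 6 4 12 11 7 16 14 1 3) = [13, 3, 2, 0, 12, 5, 4, 16, 8, 6, 10, 7, 11, 9, 1, 15, 14]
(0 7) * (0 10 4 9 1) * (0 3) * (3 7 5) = [5, 7, 2, 0, 9, 3, 6, 10, 8, 1, 4] = (0 5 3)(1 7 10 4 9)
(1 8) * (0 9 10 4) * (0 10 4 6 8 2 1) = [9, 2, 1, 3, 10, 5, 8, 7, 0, 4, 6] = (0 9 4 10 6 8)(1 2)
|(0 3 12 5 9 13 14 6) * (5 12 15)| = |(0 3 15 5 9 13 14 6)| = 8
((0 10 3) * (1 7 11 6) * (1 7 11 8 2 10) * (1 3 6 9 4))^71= (0 3)(1 4 9 11)(2 10 6 7 8)= [3, 4, 10, 0, 9, 5, 7, 8, 2, 11, 6, 1]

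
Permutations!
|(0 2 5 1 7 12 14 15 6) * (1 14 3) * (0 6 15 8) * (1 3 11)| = |(15)(0 2 5 14 8)(1 7 12 11)| = 20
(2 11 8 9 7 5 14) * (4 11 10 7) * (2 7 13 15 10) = (4 11 8 9)(5 14 7)(10 13 15) = [0, 1, 2, 3, 11, 14, 6, 5, 9, 4, 13, 8, 12, 15, 7, 10]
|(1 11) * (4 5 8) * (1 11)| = |(11)(4 5 8)| = 3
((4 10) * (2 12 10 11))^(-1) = (2 11 4 10 12) = [0, 1, 11, 3, 10, 5, 6, 7, 8, 9, 12, 4, 2]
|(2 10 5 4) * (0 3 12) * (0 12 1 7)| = |(12)(0 3 1 7)(2 10 5 4)| = 4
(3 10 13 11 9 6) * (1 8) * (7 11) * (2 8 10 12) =[0, 10, 8, 12, 4, 5, 3, 11, 1, 6, 13, 9, 2, 7] =(1 10 13 7 11 9 6 3 12 2 8)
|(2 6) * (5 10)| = 2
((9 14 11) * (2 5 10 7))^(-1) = (2 7 10 5)(9 11 14) = [0, 1, 7, 3, 4, 2, 6, 10, 8, 11, 5, 14, 12, 13, 9]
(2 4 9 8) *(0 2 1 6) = [2, 6, 4, 3, 9, 5, 0, 7, 1, 8] = (0 2 4 9 8 1 6)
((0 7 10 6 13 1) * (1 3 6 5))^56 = (0 7 10 5 1)(3 13 6) = [7, 0, 2, 13, 4, 1, 3, 10, 8, 9, 5, 11, 12, 6]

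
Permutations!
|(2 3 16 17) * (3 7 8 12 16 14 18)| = |(2 7 8 12 16 17)(3 14 18)| = 6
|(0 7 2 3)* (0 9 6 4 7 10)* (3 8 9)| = |(0 10)(2 8 9 6 4 7)| = 6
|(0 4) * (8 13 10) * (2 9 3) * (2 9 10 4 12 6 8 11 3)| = |(0 12 6 8 13 4)(2 10 11 3 9)| = 30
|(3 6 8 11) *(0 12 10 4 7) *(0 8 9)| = 10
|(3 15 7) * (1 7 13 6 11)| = |(1 7 3 15 13 6 11)| = 7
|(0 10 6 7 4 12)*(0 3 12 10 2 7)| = |(0 2 7 4 10 6)(3 12)| = 6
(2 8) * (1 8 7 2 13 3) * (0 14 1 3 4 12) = (0 14 1 8 13 4 12)(2 7) = [14, 8, 7, 3, 12, 5, 6, 2, 13, 9, 10, 11, 0, 4, 1]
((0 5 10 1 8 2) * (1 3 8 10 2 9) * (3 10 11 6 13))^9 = (1 6 3 9 11 13 8) = [0, 6, 2, 9, 4, 5, 3, 7, 1, 11, 10, 13, 12, 8]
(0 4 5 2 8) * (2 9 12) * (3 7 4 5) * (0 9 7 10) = (0 5 7 4 3 10)(2 8 9 12) = [5, 1, 8, 10, 3, 7, 6, 4, 9, 12, 0, 11, 2]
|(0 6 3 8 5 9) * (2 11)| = 6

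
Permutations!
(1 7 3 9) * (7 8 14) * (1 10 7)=[0, 8, 2, 9, 4, 5, 6, 3, 14, 10, 7, 11, 12, 13, 1]=(1 8 14)(3 9 10 7)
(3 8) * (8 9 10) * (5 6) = [0, 1, 2, 9, 4, 6, 5, 7, 3, 10, 8] = (3 9 10 8)(5 6)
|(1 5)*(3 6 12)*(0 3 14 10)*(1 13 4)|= |(0 3 6 12 14 10)(1 5 13 4)|= 12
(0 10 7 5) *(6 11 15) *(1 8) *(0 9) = (0 10 7 5 9)(1 8)(6 11 15) = [10, 8, 2, 3, 4, 9, 11, 5, 1, 0, 7, 15, 12, 13, 14, 6]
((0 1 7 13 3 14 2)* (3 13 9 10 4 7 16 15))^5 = (0 14 15 1 2 3 16)(4 7 9 10) = [14, 2, 3, 16, 7, 5, 6, 9, 8, 10, 4, 11, 12, 13, 15, 1, 0]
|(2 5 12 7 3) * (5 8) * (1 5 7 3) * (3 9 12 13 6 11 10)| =10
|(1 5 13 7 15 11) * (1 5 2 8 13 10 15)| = |(1 2 8 13 7)(5 10 15 11)| = 20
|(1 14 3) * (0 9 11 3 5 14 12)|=6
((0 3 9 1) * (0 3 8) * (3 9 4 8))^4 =(9) =[0, 1, 2, 3, 4, 5, 6, 7, 8, 9]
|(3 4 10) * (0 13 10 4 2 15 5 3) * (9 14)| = |(0 13 10)(2 15 5 3)(9 14)| = 12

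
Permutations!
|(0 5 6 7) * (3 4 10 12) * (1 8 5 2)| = 28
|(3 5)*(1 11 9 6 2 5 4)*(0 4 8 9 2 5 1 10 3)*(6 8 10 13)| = |(0 4 13 6 5)(1 11 2)(3 10)(8 9)| = 30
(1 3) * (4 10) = [0, 3, 2, 1, 10, 5, 6, 7, 8, 9, 4] = (1 3)(4 10)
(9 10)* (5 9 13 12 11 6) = [0, 1, 2, 3, 4, 9, 5, 7, 8, 10, 13, 6, 11, 12] = (5 9 10 13 12 11 6)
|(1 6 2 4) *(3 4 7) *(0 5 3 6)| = |(0 5 3 4 1)(2 7 6)| = 15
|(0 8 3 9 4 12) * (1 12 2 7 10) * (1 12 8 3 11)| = |(0 3 9 4 2 7 10 12)(1 8 11)| = 24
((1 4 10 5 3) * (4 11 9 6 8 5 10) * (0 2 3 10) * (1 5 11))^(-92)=[5, 1, 10, 0, 4, 2, 6, 7, 8, 9, 3, 11]=(11)(0 5 2 10 3)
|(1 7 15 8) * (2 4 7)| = 6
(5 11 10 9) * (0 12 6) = (0 12 6)(5 11 10 9) = [12, 1, 2, 3, 4, 11, 0, 7, 8, 5, 9, 10, 6]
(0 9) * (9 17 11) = (0 17 11 9) = [17, 1, 2, 3, 4, 5, 6, 7, 8, 0, 10, 9, 12, 13, 14, 15, 16, 11]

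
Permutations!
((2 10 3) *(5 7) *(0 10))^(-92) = (10) = [0, 1, 2, 3, 4, 5, 6, 7, 8, 9, 10]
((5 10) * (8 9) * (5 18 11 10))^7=[0, 1, 2, 3, 4, 5, 6, 7, 9, 8, 18, 10, 12, 13, 14, 15, 16, 17, 11]=(8 9)(10 18 11)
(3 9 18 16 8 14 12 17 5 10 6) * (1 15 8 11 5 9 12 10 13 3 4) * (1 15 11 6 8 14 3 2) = [0, 11, 1, 12, 15, 13, 4, 7, 3, 18, 8, 5, 17, 2, 10, 14, 6, 9, 16] = (1 11 5 13 2)(3 12 17 9 18 16 6 4 15 14 10 8)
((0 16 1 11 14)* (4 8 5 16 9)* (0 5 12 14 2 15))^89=(0 14 2 8 1 9 5 15 12 11 4 16)=[14, 9, 8, 3, 16, 15, 6, 7, 1, 5, 10, 4, 11, 13, 2, 12, 0]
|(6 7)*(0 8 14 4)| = |(0 8 14 4)(6 7)| = 4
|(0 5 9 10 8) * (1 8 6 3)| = |(0 5 9 10 6 3 1 8)| = 8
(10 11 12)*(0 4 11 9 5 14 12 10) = (0 4 11 10 9 5 14 12) = [4, 1, 2, 3, 11, 14, 6, 7, 8, 5, 9, 10, 0, 13, 12]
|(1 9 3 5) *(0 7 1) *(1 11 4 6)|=|(0 7 11 4 6 1 9 3 5)|=9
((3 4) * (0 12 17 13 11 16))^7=(0 12 17 13 11 16)(3 4)=[12, 1, 2, 4, 3, 5, 6, 7, 8, 9, 10, 16, 17, 11, 14, 15, 0, 13]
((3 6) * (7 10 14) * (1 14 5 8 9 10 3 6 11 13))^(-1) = (1 13 11 3 7 14)(5 10 9 8) = [0, 13, 2, 7, 4, 10, 6, 14, 5, 8, 9, 3, 12, 11, 1]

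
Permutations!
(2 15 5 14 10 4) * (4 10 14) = (2 15 5 4) = [0, 1, 15, 3, 2, 4, 6, 7, 8, 9, 10, 11, 12, 13, 14, 5]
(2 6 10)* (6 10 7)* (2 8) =(2 10 8)(6 7) =[0, 1, 10, 3, 4, 5, 7, 6, 2, 9, 8]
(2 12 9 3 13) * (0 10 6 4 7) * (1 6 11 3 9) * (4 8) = [10, 6, 12, 13, 7, 5, 8, 0, 4, 9, 11, 3, 1, 2] = (0 10 11 3 13 2 12 1 6 8 4 7)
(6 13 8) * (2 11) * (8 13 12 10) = (13)(2 11)(6 12 10 8) = [0, 1, 11, 3, 4, 5, 12, 7, 6, 9, 8, 2, 10, 13]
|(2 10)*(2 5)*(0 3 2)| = 5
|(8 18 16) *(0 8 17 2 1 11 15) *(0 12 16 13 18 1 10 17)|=|(0 8 1 11 15 12 16)(2 10 17)(13 18)|=42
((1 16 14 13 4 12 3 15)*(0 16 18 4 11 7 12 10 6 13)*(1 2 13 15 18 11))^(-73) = (0 14 16)(1 13 2 15 6 10 4 18 3 12 7 11) = [14, 13, 15, 12, 18, 5, 10, 11, 8, 9, 4, 1, 7, 2, 16, 6, 0, 17, 3]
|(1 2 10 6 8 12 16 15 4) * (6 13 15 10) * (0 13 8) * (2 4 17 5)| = |(0 13 15 17 5 2 6)(1 4)(8 12 16 10)| = 28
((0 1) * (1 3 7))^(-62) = [7, 3, 2, 1, 4, 5, 6, 0] = (0 7)(1 3)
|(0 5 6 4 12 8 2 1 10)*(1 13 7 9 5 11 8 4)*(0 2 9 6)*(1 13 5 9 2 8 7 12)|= |(0 11 7 6 13 12 4 1 10 8 2 5)|= 12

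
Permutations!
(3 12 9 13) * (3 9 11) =(3 12 11)(9 13) =[0, 1, 2, 12, 4, 5, 6, 7, 8, 13, 10, 3, 11, 9]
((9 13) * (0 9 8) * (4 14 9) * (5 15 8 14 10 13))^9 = [0, 1, 2, 3, 4, 5, 6, 7, 8, 9, 10, 11, 12, 13, 14, 15] = (15)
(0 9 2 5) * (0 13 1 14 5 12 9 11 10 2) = [11, 14, 12, 3, 4, 13, 6, 7, 8, 0, 2, 10, 9, 1, 5] = (0 11 10 2 12 9)(1 14 5 13)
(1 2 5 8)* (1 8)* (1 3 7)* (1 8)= [0, 2, 5, 7, 4, 3, 6, 8, 1]= (1 2 5 3 7 8)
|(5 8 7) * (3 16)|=6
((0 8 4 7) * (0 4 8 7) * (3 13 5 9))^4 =(13)(0 7 4) =[7, 1, 2, 3, 0, 5, 6, 4, 8, 9, 10, 11, 12, 13]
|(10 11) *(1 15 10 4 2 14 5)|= 8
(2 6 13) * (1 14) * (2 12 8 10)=[0, 14, 6, 3, 4, 5, 13, 7, 10, 9, 2, 11, 8, 12, 1]=(1 14)(2 6 13 12 8 10)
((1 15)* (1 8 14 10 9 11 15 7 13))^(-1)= [0, 13, 2, 3, 4, 5, 6, 1, 15, 10, 14, 9, 12, 7, 8, 11]= (1 13 7)(8 15 11 9 10 14)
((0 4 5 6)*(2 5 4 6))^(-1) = [6, 1, 5, 3, 4, 2, 0] = (0 6)(2 5)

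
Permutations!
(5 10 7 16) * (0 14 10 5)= (0 14 10 7 16)= [14, 1, 2, 3, 4, 5, 6, 16, 8, 9, 7, 11, 12, 13, 10, 15, 0]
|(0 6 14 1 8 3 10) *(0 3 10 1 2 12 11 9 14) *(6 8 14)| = |(0 8 10 3 1 14 2 12 11 9 6)| = 11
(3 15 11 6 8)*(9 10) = (3 15 11 6 8)(9 10) = [0, 1, 2, 15, 4, 5, 8, 7, 3, 10, 9, 6, 12, 13, 14, 11]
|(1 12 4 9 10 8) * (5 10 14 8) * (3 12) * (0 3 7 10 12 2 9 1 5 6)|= 13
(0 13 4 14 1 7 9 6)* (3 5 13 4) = [4, 7, 2, 5, 14, 13, 0, 9, 8, 6, 10, 11, 12, 3, 1] = (0 4 14 1 7 9 6)(3 5 13)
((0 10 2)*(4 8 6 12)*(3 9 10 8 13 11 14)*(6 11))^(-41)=(0 2 10 9 3 14 11 8)(4 12 6 13)=[2, 1, 10, 14, 12, 5, 13, 7, 0, 3, 9, 8, 6, 4, 11]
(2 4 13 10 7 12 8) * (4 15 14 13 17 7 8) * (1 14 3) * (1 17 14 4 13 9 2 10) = (1 4 14 9 2 15 3 17 7 12 13)(8 10) = [0, 4, 15, 17, 14, 5, 6, 12, 10, 2, 8, 11, 13, 1, 9, 3, 16, 7]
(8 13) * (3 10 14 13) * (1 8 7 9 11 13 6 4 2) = (1 8 3 10 14 6 4 2)(7 9 11 13) = [0, 8, 1, 10, 2, 5, 4, 9, 3, 11, 14, 13, 12, 7, 6]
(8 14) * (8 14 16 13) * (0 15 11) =(0 15 11)(8 16 13) =[15, 1, 2, 3, 4, 5, 6, 7, 16, 9, 10, 0, 12, 8, 14, 11, 13]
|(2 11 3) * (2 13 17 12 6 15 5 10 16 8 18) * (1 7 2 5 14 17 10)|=55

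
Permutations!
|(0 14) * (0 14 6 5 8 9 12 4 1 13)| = |(14)(0 6 5 8 9 12 4 1 13)| = 9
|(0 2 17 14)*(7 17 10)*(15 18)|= 6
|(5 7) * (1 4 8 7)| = 5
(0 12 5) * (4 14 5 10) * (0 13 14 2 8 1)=(0 12 10 4 2 8 1)(5 13 14)=[12, 0, 8, 3, 2, 13, 6, 7, 1, 9, 4, 11, 10, 14, 5]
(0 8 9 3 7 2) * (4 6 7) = (0 8 9 3 4 6 7 2) = [8, 1, 0, 4, 6, 5, 7, 2, 9, 3]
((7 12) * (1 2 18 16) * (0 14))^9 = (0 14)(1 2 18 16)(7 12) = [14, 2, 18, 3, 4, 5, 6, 12, 8, 9, 10, 11, 7, 13, 0, 15, 1, 17, 16]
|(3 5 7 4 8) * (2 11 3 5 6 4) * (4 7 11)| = |(2 4 8 5 11 3 6 7)| = 8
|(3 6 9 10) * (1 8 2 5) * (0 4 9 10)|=|(0 4 9)(1 8 2 5)(3 6 10)|=12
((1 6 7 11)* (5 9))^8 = (11) = [0, 1, 2, 3, 4, 5, 6, 7, 8, 9, 10, 11]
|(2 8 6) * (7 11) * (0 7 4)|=12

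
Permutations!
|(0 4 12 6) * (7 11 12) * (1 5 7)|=|(0 4 1 5 7 11 12 6)|=8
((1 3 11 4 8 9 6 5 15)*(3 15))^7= (1 15)= [0, 15, 2, 3, 4, 5, 6, 7, 8, 9, 10, 11, 12, 13, 14, 1]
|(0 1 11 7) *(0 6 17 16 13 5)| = 9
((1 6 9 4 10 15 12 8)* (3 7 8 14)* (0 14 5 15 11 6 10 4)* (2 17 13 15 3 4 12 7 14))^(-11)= [2, 10, 17, 5, 14, 12, 9, 8, 1, 0, 11, 6, 4, 15, 3, 7, 16, 13]= (0 2 17 13 15 7 8 1 10 11 6 9)(3 5 12 4 14)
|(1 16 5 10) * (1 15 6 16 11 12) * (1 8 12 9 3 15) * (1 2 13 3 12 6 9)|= 22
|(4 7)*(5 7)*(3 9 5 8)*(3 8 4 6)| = |(3 9 5 7 6)| = 5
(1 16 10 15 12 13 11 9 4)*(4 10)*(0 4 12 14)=(0 4 1 16 12 13 11 9 10 15 14)=[4, 16, 2, 3, 1, 5, 6, 7, 8, 10, 15, 9, 13, 11, 0, 14, 12]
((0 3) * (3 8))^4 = (0 8 3) = [8, 1, 2, 0, 4, 5, 6, 7, 3]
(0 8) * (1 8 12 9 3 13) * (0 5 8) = (0 12 9 3 13 1)(5 8) = [12, 0, 2, 13, 4, 8, 6, 7, 5, 3, 10, 11, 9, 1]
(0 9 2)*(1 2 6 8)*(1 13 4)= (0 9 6 8 13 4 1 2)= [9, 2, 0, 3, 1, 5, 8, 7, 13, 6, 10, 11, 12, 4]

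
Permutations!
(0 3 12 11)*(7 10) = (0 3 12 11)(7 10) = [3, 1, 2, 12, 4, 5, 6, 10, 8, 9, 7, 0, 11]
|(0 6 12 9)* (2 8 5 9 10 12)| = |(0 6 2 8 5 9)(10 12)| = 6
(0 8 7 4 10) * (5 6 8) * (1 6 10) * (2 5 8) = (0 8 7 4 1 6 2 5 10) = [8, 6, 5, 3, 1, 10, 2, 4, 7, 9, 0]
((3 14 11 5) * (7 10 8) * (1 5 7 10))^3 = [0, 14, 2, 7, 4, 11, 6, 3, 10, 9, 8, 5, 12, 13, 1] = (1 14)(3 7)(5 11)(8 10)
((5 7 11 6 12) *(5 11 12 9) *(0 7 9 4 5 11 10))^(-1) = (0 10 12 7)(4 6 11 9 5) = [10, 1, 2, 3, 6, 4, 11, 0, 8, 5, 12, 9, 7]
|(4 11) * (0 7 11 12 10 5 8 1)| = |(0 7 11 4 12 10 5 8 1)| = 9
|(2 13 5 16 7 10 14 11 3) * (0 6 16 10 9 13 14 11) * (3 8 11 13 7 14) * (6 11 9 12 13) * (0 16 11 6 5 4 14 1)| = |(0 6 11 8 9 7 12 13 4 14 16 1)(2 3)(5 10)| = 12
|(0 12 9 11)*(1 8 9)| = |(0 12 1 8 9 11)| = 6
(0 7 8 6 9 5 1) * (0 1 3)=(0 7 8 6 9 5 3)=[7, 1, 2, 0, 4, 3, 9, 8, 6, 5]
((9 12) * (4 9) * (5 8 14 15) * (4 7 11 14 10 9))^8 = (5 15 14 11 7 12 9 10 8) = [0, 1, 2, 3, 4, 15, 6, 12, 5, 10, 8, 7, 9, 13, 11, 14]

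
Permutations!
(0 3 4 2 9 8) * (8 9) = (9)(0 3 4 2 8) = [3, 1, 8, 4, 2, 5, 6, 7, 0, 9]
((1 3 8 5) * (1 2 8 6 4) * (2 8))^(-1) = [0, 4, 2, 1, 6, 8, 3, 7, 5] = (1 4 6 3)(5 8)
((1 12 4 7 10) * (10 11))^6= (12)= [0, 1, 2, 3, 4, 5, 6, 7, 8, 9, 10, 11, 12]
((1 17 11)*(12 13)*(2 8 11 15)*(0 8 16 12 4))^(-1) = (0 4 13 12 16 2 15 17 1 11 8) = [4, 11, 15, 3, 13, 5, 6, 7, 0, 9, 10, 8, 16, 12, 14, 17, 2, 1]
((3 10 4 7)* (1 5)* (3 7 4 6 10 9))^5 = (1 5)(3 9)(6 10) = [0, 5, 2, 9, 4, 1, 10, 7, 8, 3, 6]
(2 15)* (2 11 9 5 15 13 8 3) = (2 13 8 3)(5 15 11 9) = [0, 1, 13, 2, 4, 15, 6, 7, 3, 5, 10, 9, 12, 8, 14, 11]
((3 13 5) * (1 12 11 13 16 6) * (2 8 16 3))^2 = (1 11 5 8 6 12 13 2 16) = [0, 11, 16, 3, 4, 8, 12, 7, 6, 9, 10, 5, 13, 2, 14, 15, 1]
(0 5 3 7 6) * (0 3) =[5, 1, 2, 7, 4, 0, 3, 6] =(0 5)(3 7 6)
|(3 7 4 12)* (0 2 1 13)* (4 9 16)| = |(0 2 1 13)(3 7 9 16 4 12)| = 12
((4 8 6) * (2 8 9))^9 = (2 9 4 6 8) = [0, 1, 9, 3, 6, 5, 8, 7, 2, 4]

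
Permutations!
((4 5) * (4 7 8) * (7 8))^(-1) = [0, 1, 2, 3, 8, 4, 6, 7, 5] = (4 8 5)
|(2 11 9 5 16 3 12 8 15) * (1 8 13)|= 11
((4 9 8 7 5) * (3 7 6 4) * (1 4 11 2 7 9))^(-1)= (1 4)(2 11 6 8 9 3 5 7)= [0, 4, 11, 5, 1, 7, 8, 2, 9, 3, 10, 6]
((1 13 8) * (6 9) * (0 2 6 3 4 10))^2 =(0 6 3 10 2 9 4)(1 8 13) =[6, 8, 9, 10, 0, 5, 3, 7, 13, 4, 2, 11, 12, 1]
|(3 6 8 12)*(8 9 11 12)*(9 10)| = |(3 6 10 9 11 12)| = 6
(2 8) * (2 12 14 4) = (2 8 12 14 4) = [0, 1, 8, 3, 2, 5, 6, 7, 12, 9, 10, 11, 14, 13, 4]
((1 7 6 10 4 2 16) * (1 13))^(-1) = (1 13 16 2 4 10 6 7) = [0, 13, 4, 3, 10, 5, 7, 1, 8, 9, 6, 11, 12, 16, 14, 15, 2]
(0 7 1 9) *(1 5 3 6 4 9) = (0 7 5 3 6 4 9) = [7, 1, 2, 6, 9, 3, 4, 5, 8, 0]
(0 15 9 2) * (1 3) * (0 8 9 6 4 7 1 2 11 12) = (0 15 6 4 7 1 3 2 8 9 11 12) = [15, 3, 8, 2, 7, 5, 4, 1, 9, 11, 10, 12, 0, 13, 14, 6]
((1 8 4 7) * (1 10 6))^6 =(10) =[0, 1, 2, 3, 4, 5, 6, 7, 8, 9, 10]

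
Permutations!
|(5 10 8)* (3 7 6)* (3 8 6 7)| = |(5 10 6 8)| = 4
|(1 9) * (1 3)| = |(1 9 3)| = 3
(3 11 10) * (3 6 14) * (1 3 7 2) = (1 3 11 10 6 14 7 2) = [0, 3, 1, 11, 4, 5, 14, 2, 8, 9, 6, 10, 12, 13, 7]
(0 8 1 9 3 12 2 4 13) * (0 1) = (0 8)(1 9 3 12 2 4 13) = [8, 9, 4, 12, 13, 5, 6, 7, 0, 3, 10, 11, 2, 1]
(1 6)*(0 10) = [10, 6, 2, 3, 4, 5, 1, 7, 8, 9, 0] = (0 10)(1 6)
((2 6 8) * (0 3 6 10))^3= (0 8)(2 3)(6 10)= [8, 1, 3, 2, 4, 5, 10, 7, 0, 9, 6]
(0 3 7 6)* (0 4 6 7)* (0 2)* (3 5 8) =(0 5 8 3 2)(4 6) =[5, 1, 0, 2, 6, 8, 4, 7, 3]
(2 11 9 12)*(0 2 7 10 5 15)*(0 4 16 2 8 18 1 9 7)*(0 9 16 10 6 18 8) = [0, 16, 11, 3, 10, 15, 18, 6, 8, 12, 5, 7, 9, 13, 14, 4, 2, 17, 1] = (1 16 2 11 7 6 18)(4 10 5 15)(9 12)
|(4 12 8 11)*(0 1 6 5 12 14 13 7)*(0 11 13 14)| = |(14)(0 1 6 5 12 8 13 7 11 4)| = 10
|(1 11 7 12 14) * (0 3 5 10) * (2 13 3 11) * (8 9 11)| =|(0 8 9 11 7 12 14 1 2 13 3 5 10)| =13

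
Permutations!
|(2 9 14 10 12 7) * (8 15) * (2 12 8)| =6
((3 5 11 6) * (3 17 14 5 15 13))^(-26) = (3 15 13)(5 14 17 6 11) = [0, 1, 2, 15, 4, 14, 11, 7, 8, 9, 10, 5, 12, 3, 17, 13, 16, 6]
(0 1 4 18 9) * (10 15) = (0 1 4 18 9)(10 15) = [1, 4, 2, 3, 18, 5, 6, 7, 8, 0, 15, 11, 12, 13, 14, 10, 16, 17, 9]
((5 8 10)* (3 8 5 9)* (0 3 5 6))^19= (0 5 10 3 6 9 8)= [5, 1, 2, 6, 4, 10, 9, 7, 0, 8, 3]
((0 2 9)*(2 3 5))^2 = [5, 1, 0, 2, 4, 9, 6, 7, 8, 3] = (0 5 9 3 2)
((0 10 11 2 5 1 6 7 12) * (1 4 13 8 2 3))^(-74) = (0 7 1 11)(2 5 4 13 8)(3 10 12 6) = [7, 11, 5, 10, 13, 4, 3, 1, 2, 9, 12, 0, 6, 8]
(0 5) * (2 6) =(0 5)(2 6) =[5, 1, 6, 3, 4, 0, 2]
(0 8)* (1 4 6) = (0 8)(1 4 6) = [8, 4, 2, 3, 6, 5, 1, 7, 0]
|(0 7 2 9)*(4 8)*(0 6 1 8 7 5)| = 14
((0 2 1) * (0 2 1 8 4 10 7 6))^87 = (0 6 7 10 4 8 2 1) = [6, 0, 1, 3, 8, 5, 7, 10, 2, 9, 4]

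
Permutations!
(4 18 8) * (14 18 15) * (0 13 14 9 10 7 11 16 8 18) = [13, 1, 2, 3, 15, 5, 6, 11, 4, 10, 7, 16, 12, 14, 0, 9, 8, 17, 18] = (18)(0 13 14)(4 15 9 10 7 11 16 8)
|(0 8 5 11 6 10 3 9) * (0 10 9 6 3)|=8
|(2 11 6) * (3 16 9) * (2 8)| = |(2 11 6 8)(3 16 9)| = 12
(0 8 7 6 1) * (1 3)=[8, 0, 2, 1, 4, 5, 3, 6, 7]=(0 8 7 6 3 1)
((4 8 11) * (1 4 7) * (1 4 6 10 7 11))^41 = (11)(1 8 4 7 10 6) = [0, 8, 2, 3, 7, 5, 1, 10, 4, 9, 6, 11]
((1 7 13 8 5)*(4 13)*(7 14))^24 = (1 4 5 7 8 14 13) = [0, 4, 2, 3, 5, 7, 6, 8, 14, 9, 10, 11, 12, 1, 13]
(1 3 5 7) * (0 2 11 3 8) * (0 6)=(0 2 11 3 5 7 1 8 6)=[2, 8, 11, 5, 4, 7, 0, 1, 6, 9, 10, 3]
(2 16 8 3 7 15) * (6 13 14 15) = [0, 1, 16, 7, 4, 5, 13, 6, 3, 9, 10, 11, 12, 14, 15, 2, 8] = (2 16 8 3 7 6 13 14 15)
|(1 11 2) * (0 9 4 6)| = |(0 9 4 6)(1 11 2)| = 12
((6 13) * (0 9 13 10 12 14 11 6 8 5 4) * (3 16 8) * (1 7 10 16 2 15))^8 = (0 10 4 7 5 1 8 15 16 2 6 3 11 13 14 9 12) = [10, 8, 6, 11, 7, 1, 3, 5, 15, 12, 4, 13, 0, 14, 9, 16, 2]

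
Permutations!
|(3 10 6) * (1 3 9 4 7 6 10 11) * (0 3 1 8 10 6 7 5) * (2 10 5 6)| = |(0 3 11 8 5)(2 10)(4 6 9)| = 30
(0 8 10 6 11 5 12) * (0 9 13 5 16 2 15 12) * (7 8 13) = (0 13 5)(2 15 12 9 7 8 10 6 11 16) = [13, 1, 15, 3, 4, 0, 11, 8, 10, 7, 6, 16, 9, 5, 14, 12, 2]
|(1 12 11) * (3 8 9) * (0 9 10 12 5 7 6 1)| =|(0 9 3 8 10 12 11)(1 5 7 6)| =28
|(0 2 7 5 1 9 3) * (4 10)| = 14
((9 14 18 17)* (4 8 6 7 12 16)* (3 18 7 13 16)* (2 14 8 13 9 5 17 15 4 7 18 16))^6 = (18)(3 7)(12 16) = [0, 1, 2, 7, 4, 5, 6, 3, 8, 9, 10, 11, 16, 13, 14, 15, 12, 17, 18]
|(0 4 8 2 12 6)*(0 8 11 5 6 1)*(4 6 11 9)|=6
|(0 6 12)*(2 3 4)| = |(0 6 12)(2 3 4)| = 3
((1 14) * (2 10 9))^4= (14)(2 10 9)= [0, 1, 10, 3, 4, 5, 6, 7, 8, 2, 9, 11, 12, 13, 14]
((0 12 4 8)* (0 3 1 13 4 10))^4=[12, 3, 2, 8, 13, 5, 6, 7, 4, 9, 0, 11, 10, 1]=(0 12 10)(1 3 8 4 13)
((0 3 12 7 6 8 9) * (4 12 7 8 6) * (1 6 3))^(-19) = (0 9 8 12 4 7 3 6 1) = [9, 0, 2, 6, 7, 5, 1, 3, 12, 8, 10, 11, 4]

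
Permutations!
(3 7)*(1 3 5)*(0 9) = [9, 3, 2, 7, 4, 1, 6, 5, 8, 0] = (0 9)(1 3 7 5)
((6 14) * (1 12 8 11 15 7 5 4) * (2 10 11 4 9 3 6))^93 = [0, 12, 15, 2, 1, 6, 10, 3, 4, 14, 7, 5, 8, 13, 11, 9] = (1 12 8 4)(2 15 9 14 11 5 6 10 7 3)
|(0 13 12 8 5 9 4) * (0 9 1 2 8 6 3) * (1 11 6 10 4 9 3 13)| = 12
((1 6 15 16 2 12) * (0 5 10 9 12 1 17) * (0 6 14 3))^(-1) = (0 3 14 1 2 16 15 6 17 12 9 10 5) = [3, 2, 16, 14, 4, 0, 17, 7, 8, 10, 5, 11, 9, 13, 1, 6, 15, 12]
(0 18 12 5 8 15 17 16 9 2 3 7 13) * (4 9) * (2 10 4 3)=(0 18 12 5 8 15 17 16 3 7 13)(4 9 10)=[18, 1, 2, 7, 9, 8, 6, 13, 15, 10, 4, 11, 5, 0, 14, 17, 3, 16, 12]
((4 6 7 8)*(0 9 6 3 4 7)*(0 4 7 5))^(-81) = (0 5 8 7 3 4 6 9) = [5, 1, 2, 4, 6, 8, 9, 3, 7, 0]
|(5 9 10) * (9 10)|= |(5 10)|= 2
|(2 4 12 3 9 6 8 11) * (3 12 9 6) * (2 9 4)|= 5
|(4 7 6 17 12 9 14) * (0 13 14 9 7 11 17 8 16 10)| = 12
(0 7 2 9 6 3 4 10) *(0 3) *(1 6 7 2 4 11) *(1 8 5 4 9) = [2, 6, 1, 11, 10, 4, 0, 9, 5, 7, 3, 8] = (0 2 1 6)(3 11 8 5 4 10)(7 9)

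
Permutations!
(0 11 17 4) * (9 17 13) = (0 11 13 9 17 4) = [11, 1, 2, 3, 0, 5, 6, 7, 8, 17, 10, 13, 12, 9, 14, 15, 16, 4]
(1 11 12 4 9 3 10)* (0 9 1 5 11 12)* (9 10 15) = [10, 12, 2, 15, 1, 11, 6, 7, 8, 3, 5, 0, 4, 13, 14, 9] = (0 10 5 11)(1 12 4)(3 15 9)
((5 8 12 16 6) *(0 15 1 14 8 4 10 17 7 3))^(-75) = (0 4 8 3 5 14 7 6 1 17 16 15 10 12) = [4, 17, 2, 5, 8, 14, 1, 6, 3, 9, 12, 11, 0, 13, 7, 10, 15, 16]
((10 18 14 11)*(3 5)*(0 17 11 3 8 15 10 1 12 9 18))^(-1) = (0 10 15 8 5 3 14 18 9 12 1 11 17) = [10, 11, 2, 14, 4, 3, 6, 7, 5, 12, 15, 17, 1, 13, 18, 8, 16, 0, 9]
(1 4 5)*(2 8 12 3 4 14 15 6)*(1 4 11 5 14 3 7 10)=(1 3 11 5 4 14 15 6 2 8 12 7 10)=[0, 3, 8, 11, 14, 4, 2, 10, 12, 9, 1, 5, 7, 13, 15, 6]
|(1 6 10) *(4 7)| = |(1 6 10)(4 7)| = 6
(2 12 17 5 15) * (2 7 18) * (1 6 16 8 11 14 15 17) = [0, 6, 12, 3, 4, 17, 16, 18, 11, 9, 10, 14, 1, 13, 15, 7, 8, 5, 2] = (1 6 16 8 11 14 15 7 18 2 12)(5 17)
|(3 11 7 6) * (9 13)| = 4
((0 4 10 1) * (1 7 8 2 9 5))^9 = [0, 1, 2, 3, 4, 5, 6, 7, 8, 9, 10] = (10)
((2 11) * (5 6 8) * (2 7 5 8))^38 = (2 5 11 6 7) = [0, 1, 5, 3, 4, 11, 7, 2, 8, 9, 10, 6]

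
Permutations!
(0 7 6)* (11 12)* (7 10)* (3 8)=[10, 1, 2, 8, 4, 5, 0, 6, 3, 9, 7, 12, 11]=(0 10 7 6)(3 8)(11 12)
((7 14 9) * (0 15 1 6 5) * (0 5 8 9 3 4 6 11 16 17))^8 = [1, 16, 2, 4, 6, 5, 8, 14, 9, 7, 10, 17, 12, 13, 3, 11, 0, 15] = (0 1 16)(3 4 6 8 9 7 14)(11 17 15)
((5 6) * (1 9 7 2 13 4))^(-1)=(1 4 13 2 7 9)(5 6)=[0, 4, 7, 3, 13, 6, 5, 9, 8, 1, 10, 11, 12, 2]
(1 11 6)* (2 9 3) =(1 11 6)(2 9 3) =[0, 11, 9, 2, 4, 5, 1, 7, 8, 3, 10, 6]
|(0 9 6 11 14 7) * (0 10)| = 7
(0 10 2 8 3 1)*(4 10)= (0 4 10 2 8 3 1)= [4, 0, 8, 1, 10, 5, 6, 7, 3, 9, 2]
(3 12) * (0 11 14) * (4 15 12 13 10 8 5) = (0 11 14)(3 13 10 8 5 4 15 12) = [11, 1, 2, 13, 15, 4, 6, 7, 5, 9, 8, 14, 3, 10, 0, 12]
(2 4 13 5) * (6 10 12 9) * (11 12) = [0, 1, 4, 3, 13, 2, 10, 7, 8, 6, 11, 12, 9, 5] = (2 4 13 5)(6 10 11 12 9)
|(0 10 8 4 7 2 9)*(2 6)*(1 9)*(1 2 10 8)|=8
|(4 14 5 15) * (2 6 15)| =|(2 6 15 4 14 5)| =6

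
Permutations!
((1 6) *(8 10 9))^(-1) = (1 6)(8 9 10) = [0, 6, 2, 3, 4, 5, 1, 7, 9, 10, 8]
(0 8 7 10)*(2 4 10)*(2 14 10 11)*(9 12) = [8, 1, 4, 3, 11, 5, 6, 14, 7, 12, 0, 2, 9, 13, 10] = (0 8 7 14 10)(2 4 11)(9 12)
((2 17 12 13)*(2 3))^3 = (2 13 17 3 12) = [0, 1, 13, 12, 4, 5, 6, 7, 8, 9, 10, 11, 2, 17, 14, 15, 16, 3]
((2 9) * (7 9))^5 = (2 9 7) = [0, 1, 9, 3, 4, 5, 6, 2, 8, 7]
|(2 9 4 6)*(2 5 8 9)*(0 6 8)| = 3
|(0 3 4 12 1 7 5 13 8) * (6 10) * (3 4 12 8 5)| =|(0 4 8)(1 7 3 12)(5 13)(6 10)| =12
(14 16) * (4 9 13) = (4 9 13)(14 16) = [0, 1, 2, 3, 9, 5, 6, 7, 8, 13, 10, 11, 12, 4, 16, 15, 14]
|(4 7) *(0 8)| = 2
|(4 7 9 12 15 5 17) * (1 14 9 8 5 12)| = 30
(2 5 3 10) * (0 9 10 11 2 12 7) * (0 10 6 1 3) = (0 9 6 1 3 11 2 5)(7 10 12) = [9, 3, 5, 11, 4, 0, 1, 10, 8, 6, 12, 2, 7]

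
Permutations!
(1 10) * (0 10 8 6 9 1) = [10, 8, 2, 3, 4, 5, 9, 7, 6, 1, 0] = (0 10)(1 8 6 9)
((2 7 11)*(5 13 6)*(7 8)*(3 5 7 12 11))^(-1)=[0, 1, 11, 7, 4, 3, 13, 6, 2, 9, 10, 12, 8, 5]=(2 11 12 8)(3 7 6 13 5)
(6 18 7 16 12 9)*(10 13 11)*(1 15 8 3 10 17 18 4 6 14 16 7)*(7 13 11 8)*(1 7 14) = (1 15 14 16 12 9)(3 10 11 17 18 7 13 8)(4 6) = [0, 15, 2, 10, 6, 5, 4, 13, 3, 1, 11, 17, 9, 8, 16, 14, 12, 18, 7]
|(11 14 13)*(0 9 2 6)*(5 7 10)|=12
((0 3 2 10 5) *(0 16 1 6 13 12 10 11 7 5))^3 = (0 11 16 13)(1 12 3 7)(2 5 6 10) = [11, 12, 5, 7, 4, 6, 10, 1, 8, 9, 2, 16, 3, 0, 14, 15, 13]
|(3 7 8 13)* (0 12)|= |(0 12)(3 7 8 13)|= 4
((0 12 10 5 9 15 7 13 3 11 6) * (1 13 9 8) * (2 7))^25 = (0 1)(2 7 9 15)(3 10)(5 11)(6 8)(12 13) = [1, 0, 7, 10, 4, 11, 8, 9, 6, 15, 3, 5, 13, 12, 14, 2]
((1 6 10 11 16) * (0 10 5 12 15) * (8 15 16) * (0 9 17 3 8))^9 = (1 16 12 5 6)(3 17 9 15 8) = [0, 16, 2, 17, 4, 6, 1, 7, 3, 15, 10, 11, 5, 13, 14, 8, 12, 9]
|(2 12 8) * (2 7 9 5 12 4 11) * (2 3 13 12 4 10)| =|(2 10)(3 13 12 8 7 9 5 4 11)| =18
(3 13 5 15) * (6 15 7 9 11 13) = (3 6 15)(5 7 9 11 13) = [0, 1, 2, 6, 4, 7, 15, 9, 8, 11, 10, 13, 12, 5, 14, 3]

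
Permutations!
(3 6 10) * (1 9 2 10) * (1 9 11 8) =(1 11 8)(2 10 3 6 9) =[0, 11, 10, 6, 4, 5, 9, 7, 1, 2, 3, 8]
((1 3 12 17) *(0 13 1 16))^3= (0 3 16 1 17 13 12)= [3, 17, 2, 16, 4, 5, 6, 7, 8, 9, 10, 11, 0, 12, 14, 15, 1, 13]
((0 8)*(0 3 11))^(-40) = (11) = [0, 1, 2, 3, 4, 5, 6, 7, 8, 9, 10, 11]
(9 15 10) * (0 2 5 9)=(0 2 5 9 15 10)=[2, 1, 5, 3, 4, 9, 6, 7, 8, 15, 0, 11, 12, 13, 14, 10]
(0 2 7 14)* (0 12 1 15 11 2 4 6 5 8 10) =(0 4 6 5 8 10)(1 15 11 2 7 14 12) =[4, 15, 7, 3, 6, 8, 5, 14, 10, 9, 0, 2, 1, 13, 12, 11]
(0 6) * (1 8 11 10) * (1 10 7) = (0 6)(1 8 11 7) = [6, 8, 2, 3, 4, 5, 0, 1, 11, 9, 10, 7]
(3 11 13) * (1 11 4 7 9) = (1 11 13 3 4 7 9) = [0, 11, 2, 4, 7, 5, 6, 9, 8, 1, 10, 13, 12, 3]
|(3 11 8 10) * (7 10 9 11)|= |(3 7 10)(8 9 11)|= 3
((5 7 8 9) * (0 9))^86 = (0 9 5 7 8) = [9, 1, 2, 3, 4, 7, 6, 8, 0, 5]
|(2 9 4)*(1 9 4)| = 2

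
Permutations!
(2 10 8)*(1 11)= (1 11)(2 10 8)= [0, 11, 10, 3, 4, 5, 6, 7, 2, 9, 8, 1]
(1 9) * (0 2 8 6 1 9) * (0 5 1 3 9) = (0 2 8 6 3 9)(1 5) = [2, 5, 8, 9, 4, 1, 3, 7, 6, 0]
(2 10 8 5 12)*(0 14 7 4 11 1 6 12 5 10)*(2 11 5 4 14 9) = (0 9 2)(1 6 12 11)(4 5)(7 14)(8 10) = [9, 6, 0, 3, 5, 4, 12, 14, 10, 2, 8, 1, 11, 13, 7]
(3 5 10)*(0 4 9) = (0 4 9)(3 5 10) = [4, 1, 2, 5, 9, 10, 6, 7, 8, 0, 3]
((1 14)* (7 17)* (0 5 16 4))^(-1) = [4, 14, 2, 3, 16, 0, 6, 17, 8, 9, 10, 11, 12, 13, 1, 15, 5, 7] = (0 4 16 5)(1 14)(7 17)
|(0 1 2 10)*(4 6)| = 4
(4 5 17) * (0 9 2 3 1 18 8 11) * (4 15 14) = [9, 18, 3, 1, 5, 17, 6, 7, 11, 2, 10, 0, 12, 13, 4, 14, 16, 15, 8] = (0 9 2 3 1 18 8 11)(4 5 17 15 14)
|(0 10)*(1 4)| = 2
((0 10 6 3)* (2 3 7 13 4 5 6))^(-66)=(0 2)(3 10)(4 13 7 6 5)=[2, 1, 0, 10, 13, 4, 5, 6, 8, 9, 3, 11, 12, 7]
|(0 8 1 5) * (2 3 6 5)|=7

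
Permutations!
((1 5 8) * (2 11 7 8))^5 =(1 8 7 11 2 5) =[0, 8, 5, 3, 4, 1, 6, 11, 7, 9, 10, 2]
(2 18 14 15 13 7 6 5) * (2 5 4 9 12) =[0, 1, 18, 3, 9, 5, 4, 6, 8, 12, 10, 11, 2, 7, 15, 13, 16, 17, 14] =(2 18 14 15 13 7 6 4 9 12)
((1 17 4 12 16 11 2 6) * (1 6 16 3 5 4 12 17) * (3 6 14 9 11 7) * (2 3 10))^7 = (2 10 7 16)(3 9 6 17 5 11 14 12 4) = [0, 1, 10, 9, 3, 11, 17, 16, 8, 6, 7, 14, 4, 13, 12, 15, 2, 5]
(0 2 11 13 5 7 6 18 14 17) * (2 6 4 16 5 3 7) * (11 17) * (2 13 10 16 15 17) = (0 6 18 14 11 10 16 5 13 3 7 4 15 17) = [6, 1, 2, 7, 15, 13, 18, 4, 8, 9, 16, 10, 12, 3, 11, 17, 5, 0, 14]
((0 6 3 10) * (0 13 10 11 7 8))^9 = (0 11)(3 8)(6 7)(10 13) = [11, 1, 2, 8, 4, 5, 7, 6, 3, 9, 13, 0, 12, 10]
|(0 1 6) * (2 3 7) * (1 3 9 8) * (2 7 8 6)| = |(0 3 8 1 2 9 6)| = 7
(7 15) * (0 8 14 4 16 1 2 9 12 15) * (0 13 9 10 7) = (0 8 14 4 16 1 2 10 7 13 9 12 15) = [8, 2, 10, 3, 16, 5, 6, 13, 14, 12, 7, 11, 15, 9, 4, 0, 1]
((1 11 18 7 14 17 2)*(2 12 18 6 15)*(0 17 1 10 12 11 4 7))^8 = (0 18 12 10 2 15 6 11 17) = [18, 1, 15, 3, 4, 5, 11, 7, 8, 9, 2, 17, 10, 13, 14, 6, 16, 0, 12]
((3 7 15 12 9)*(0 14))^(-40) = [0, 1, 2, 3, 4, 5, 6, 7, 8, 9, 10, 11, 12, 13, 14, 15] = (15)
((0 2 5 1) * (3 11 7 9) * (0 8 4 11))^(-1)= (0 3 9 7 11 4 8 1 5 2)= [3, 5, 0, 9, 8, 2, 6, 11, 1, 7, 10, 4]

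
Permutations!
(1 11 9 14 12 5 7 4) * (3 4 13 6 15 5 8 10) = [0, 11, 2, 4, 1, 7, 15, 13, 10, 14, 3, 9, 8, 6, 12, 5] = (1 11 9 14 12 8 10 3 4)(5 7 13 6 15)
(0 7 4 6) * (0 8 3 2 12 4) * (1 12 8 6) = (0 7)(1 12 4)(2 8 3) = [7, 12, 8, 2, 1, 5, 6, 0, 3, 9, 10, 11, 4]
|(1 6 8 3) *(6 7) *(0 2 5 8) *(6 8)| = 4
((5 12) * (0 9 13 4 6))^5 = [0, 1, 2, 3, 4, 12, 6, 7, 8, 9, 10, 11, 5, 13] = (13)(5 12)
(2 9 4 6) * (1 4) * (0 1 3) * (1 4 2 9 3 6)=[4, 2, 3, 0, 1, 5, 9, 7, 8, 6]=(0 4 1 2 3)(6 9)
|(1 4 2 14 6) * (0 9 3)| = |(0 9 3)(1 4 2 14 6)| = 15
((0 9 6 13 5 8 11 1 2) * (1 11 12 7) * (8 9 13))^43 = (0 9 12 2 5 8 1 13 6 7) = [9, 13, 5, 3, 4, 8, 7, 0, 1, 12, 10, 11, 2, 6]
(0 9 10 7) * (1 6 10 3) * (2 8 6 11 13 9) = (0 2 8 6 10 7)(1 11 13 9 3) = [2, 11, 8, 1, 4, 5, 10, 0, 6, 3, 7, 13, 12, 9]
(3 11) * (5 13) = [0, 1, 2, 11, 4, 13, 6, 7, 8, 9, 10, 3, 12, 5] = (3 11)(5 13)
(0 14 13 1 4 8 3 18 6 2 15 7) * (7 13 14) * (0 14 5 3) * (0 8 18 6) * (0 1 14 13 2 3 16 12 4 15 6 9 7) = [0, 15, 6, 9, 18, 16, 3, 13, 8, 7, 10, 11, 4, 14, 5, 2, 12, 17, 1] = (1 15 2 6 3 9 7 13 14 5 16 12 4 18)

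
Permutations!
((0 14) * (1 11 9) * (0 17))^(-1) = [17, 9, 2, 3, 4, 5, 6, 7, 8, 11, 10, 1, 12, 13, 0, 15, 16, 14] = (0 17 14)(1 9 11)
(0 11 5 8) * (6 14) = [11, 1, 2, 3, 4, 8, 14, 7, 0, 9, 10, 5, 12, 13, 6] = (0 11 5 8)(6 14)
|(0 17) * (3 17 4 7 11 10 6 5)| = |(0 4 7 11 10 6 5 3 17)| = 9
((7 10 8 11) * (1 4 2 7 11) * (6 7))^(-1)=(11)(1 8 10 7 6 2 4)=[0, 8, 4, 3, 1, 5, 2, 6, 10, 9, 7, 11]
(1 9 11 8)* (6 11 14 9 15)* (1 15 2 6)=(1 2 6 11 8 15)(9 14)=[0, 2, 6, 3, 4, 5, 11, 7, 15, 14, 10, 8, 12, 13, 9, 1]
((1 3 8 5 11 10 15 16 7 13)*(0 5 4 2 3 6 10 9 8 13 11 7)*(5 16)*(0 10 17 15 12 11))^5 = (0 9 13 5 12 2 17 16 8 1 7 11 3 15 10 4 6) = [9, 7, 17, 15, 6, 12, 0, 11, 1, 13, 4, 3, 2, 5, 14, 10, 8, 16]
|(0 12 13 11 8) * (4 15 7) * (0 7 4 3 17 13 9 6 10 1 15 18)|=|(0 12 9 6 10 1 15 4 18)(3 17 13 11 8 7)|=18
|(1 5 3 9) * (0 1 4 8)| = |(0 1 5 3 9 4 8)| = 7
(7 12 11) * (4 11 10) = (4 11 7 12 10) = [0, 1, 2, 3, 11, 5, 6, 12, 8, 9, 4, 7, 10]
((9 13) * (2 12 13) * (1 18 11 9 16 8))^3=[0, 9, 16, 3, 4, 5, 6, 7, 11, 13, 10, 12, 8, 1, 14, 15, 18, 17, 2]=(1 9 13)(2 16 18)(8 11 12)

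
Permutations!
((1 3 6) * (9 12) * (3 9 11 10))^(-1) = (1 6 3 10 11 12 9) = [0, 6, 2, 10, 4, 5, 3, 7, 8, 1, 11, 12, 9]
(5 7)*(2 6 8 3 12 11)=(2 6 8 3 12 11)(5 7)=[0, 1, 6, 12, 4, 7, 8, 5, 3, 9, 10, 2, 11]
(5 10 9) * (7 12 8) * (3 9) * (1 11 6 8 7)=(1 11 6 8)(3 9 5 10)(7 12)=[0, 11, 2, 9, 4, 10, 8, 12, 1, 5, 3, 6, 7]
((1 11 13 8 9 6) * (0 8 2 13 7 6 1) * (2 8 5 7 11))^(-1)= (0 6 7 5)(1 9 8 13 2)= [6, 9, 1, 3, 4, 0, 7, 5, 13, 8, 10, 11, 12, 2]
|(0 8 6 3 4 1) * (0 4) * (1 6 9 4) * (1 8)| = 7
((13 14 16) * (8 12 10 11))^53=[0, 1, 2, 3, 4, 5, 6, 7, 12, 9, 11, 8, 10, 16, 13, 15, 14]=(8 12 10 11)(13 16 14)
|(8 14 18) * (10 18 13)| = 5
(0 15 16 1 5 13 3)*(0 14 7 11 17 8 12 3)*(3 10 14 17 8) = (0 15 16 1 5 13)(3 17)(7 11 8 12 10 14) = [15, 5, 2, 17, 4, 13, 6, 11, 12, 9, 14, 8, 10, 0, 7, 16, 1, 3]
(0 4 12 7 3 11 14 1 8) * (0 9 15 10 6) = (0 4 12 7 3 11 14 1 8 9 15 10 6) = [4, 8, 2, 11, 12, 5, 0, 3, 9, 15, 6, 14, 7, 13, 1, 10]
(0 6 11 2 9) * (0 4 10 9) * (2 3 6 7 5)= (0 7 5 2)(3 6 11)(4 10 9)= [7, 1, 0, 6, 10, 2, 11, 5, 8, 4, 9, 3]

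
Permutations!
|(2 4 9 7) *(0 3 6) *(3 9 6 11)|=|(0 9 7 2 4 6)(3 11)|=6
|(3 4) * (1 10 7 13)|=|(1 10 7 13)(3 4)|=4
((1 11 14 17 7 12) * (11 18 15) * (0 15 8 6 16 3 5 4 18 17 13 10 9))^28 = (18) = [0, 1, 2, 3, 4, 5, 6, 7, 8, 9, 10, 11, 12, 13, 14, 15, 16, 17, 18]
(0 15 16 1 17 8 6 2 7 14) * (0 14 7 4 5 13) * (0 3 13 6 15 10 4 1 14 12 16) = (0 10 4 5 6 2 1 17 8 15)(3 13)(12 16 14) = [10, 17, 1, 13, 5, 6, 2, 7, 15, 9, 4, 11, 16, 3, 12, 0, 14, 8]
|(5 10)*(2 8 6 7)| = 4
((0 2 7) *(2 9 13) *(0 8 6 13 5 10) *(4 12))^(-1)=(0 10 5 9)(2 13 6 8 7)(4 12)=[10, 1, 13, 3, 12, 9, 8, 2, 7, 0, 5, 11, 4, 6]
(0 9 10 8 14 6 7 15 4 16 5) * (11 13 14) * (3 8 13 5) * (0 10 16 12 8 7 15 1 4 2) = (0 9 16 3 7 1 4 12 8 11 5 10 13 14 6 15 2) = [9, 4, 0, 7, 12, 10, 15, 1, 11, 16, 13, 5, 8, 14, 6, 2, 3]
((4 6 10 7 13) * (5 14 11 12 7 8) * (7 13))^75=[0, 1, 2, 3, 8, 12, 5, 7, 11, 9, 14, 4, 6, 10, 13]=(4 8 11)(5 12 6)(10 14 13)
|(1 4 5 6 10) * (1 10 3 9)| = |(10)(1 4 5 6 3 9)| = 6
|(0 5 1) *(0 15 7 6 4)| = 7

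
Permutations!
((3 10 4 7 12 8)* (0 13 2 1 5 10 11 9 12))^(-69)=(0 1 4 13 5 7 2 10)(3 11 9 12 8)=[1, 4, 10, 11, 13, 7, 6, 2, 3, 12, 0, 9, 8, 5]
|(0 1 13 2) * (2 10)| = |(0 1 13 10 2)| = 5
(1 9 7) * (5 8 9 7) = (1 7)(5 8 9) = [0, 7, 2, 3, 4, 8, 6, 1, 9, 5]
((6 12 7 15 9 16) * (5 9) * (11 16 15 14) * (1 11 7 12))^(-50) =(1 16)(5 9 15)(6 11) =[0, 16, 2, 3, 4, 9, 11, 7, 8, 15, 10, 6, 12, 13, 14, 5, 1]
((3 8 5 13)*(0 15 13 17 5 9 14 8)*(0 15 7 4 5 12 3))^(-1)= (0 13 15 3 12 17 5 4 7)(8 14 9)= [13, 1, 2, 12, 7, 4, 6, 0, 14, 8, 10, 11, 17, 15, 9, 3, 16, 5]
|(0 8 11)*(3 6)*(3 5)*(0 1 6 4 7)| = |(0 8 11 1 6 5 3 4 7)| = 9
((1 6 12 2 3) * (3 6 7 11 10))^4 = [0, 3, 6, 10, 4, 5, 12, 1, 8, 9, 11, 7, 2] = (1 3 10 11 7)(2 6 12)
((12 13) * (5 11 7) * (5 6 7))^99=(5 11)(6 7)(12 13)=[0, 1, 2, 3, 4, 11, 7, 6, 8, 9, 10, 5, 13, 12]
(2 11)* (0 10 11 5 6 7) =[10, 1, 5, 3, 4, 6, 7, 0, 8, 9, 11, 2] =(0 10 11 2 5 6 7)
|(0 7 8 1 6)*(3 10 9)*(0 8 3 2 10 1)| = |(0 7 3 1 6 8)(2 10 9)| = 6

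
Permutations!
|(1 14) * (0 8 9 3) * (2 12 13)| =|(0 8 9 3)(1 14)(2 12 13)| =12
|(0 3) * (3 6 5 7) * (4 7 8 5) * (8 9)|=|(0 6 4 7 3)(5 9 8)|=15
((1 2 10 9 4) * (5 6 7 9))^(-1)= [0, 4, 1, 3, 9, 10, 5, 6, 8, 7, 2]= (1 4 9 7 6 5 10 2)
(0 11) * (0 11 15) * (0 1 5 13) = (0 15 1 5 13) = [15, 5, 2, 3, 4, 13, 6, 7, 8, 9, 10, 11, 12, 0, 14, 1]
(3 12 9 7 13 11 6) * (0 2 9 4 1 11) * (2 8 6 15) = (0 8 6 3 12 4 1 11 15 2 9 7 13) = [8, 11, 9, 12, 1, 5, 3, 13, 6, 7, 10, 15, 4, 0, 14, 2]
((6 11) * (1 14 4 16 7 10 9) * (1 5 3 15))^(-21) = (1 15 3 5 9 10 7 16 4 14)(6 11) = [0, 15, 2, 5, 14, 9, 11, 16, 8, 10, 7, 6, 12, 13, 1, 3, 4]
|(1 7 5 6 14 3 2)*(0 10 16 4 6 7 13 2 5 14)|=|(0 10 16 4 6)(1 13 2)(3 5 7 14)|=60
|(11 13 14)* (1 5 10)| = 3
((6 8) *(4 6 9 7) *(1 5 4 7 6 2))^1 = (1 5 4 2)(6 8 9) = [0, 5, 1, 3, 2, 4, 8, 7, 9, 6]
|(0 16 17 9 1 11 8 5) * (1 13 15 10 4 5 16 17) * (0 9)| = |(0 17)(1 11 8 16)(4 5 9 13 15 10)| = 12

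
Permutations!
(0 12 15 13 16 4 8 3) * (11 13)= (0 12 15 11 13 16 4 8 3)= [12, 1, 2, 0, 8, 5, 6, 7, 3, 9, 10, 13, 15, 16, 14, 11, 4]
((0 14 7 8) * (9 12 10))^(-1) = (0 8 7 14)(9 10 12) = [8, 1, 2, 3, 4, 5, 6, 14, 7, 10, 12, 11, 9, 13, 0]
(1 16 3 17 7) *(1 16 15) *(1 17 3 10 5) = (1 15 17 7 16 10 5) = [0, 15, 2, 3, 4, 1, 6, 16, 8, 9, 5, 11, 12, 13, 14, 17, 10, 7]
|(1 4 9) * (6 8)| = 6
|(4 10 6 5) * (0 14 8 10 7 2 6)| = 20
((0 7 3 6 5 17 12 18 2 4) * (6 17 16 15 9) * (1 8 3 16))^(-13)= (0 16 9 5 8 17 18 4 7 15 6 1 3 12 2)= [16, 3, 0, 12, 7, 8, 1, 15, 17, 5, 10, 11, 2, 13, 14, 6, 9, 18, 4]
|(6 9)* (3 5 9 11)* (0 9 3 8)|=10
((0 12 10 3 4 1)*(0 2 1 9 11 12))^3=(1 2)(3 11)(4 12)(9 10)=[0, 2, 1, 11, 12, 5, 6, 7, 8, 10, 9, 3, 4]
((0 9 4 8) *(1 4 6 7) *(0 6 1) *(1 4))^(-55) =[7, 1, 2, 3, 9, 5, 8, 6, 4, 0] =(0 7 6 8 4 9)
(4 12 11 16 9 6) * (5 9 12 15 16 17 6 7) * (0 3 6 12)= (0 3 6 4 15 16)(5 9 7)(11 17 12)= [3, 1, 2, 6, 15, 9, 4, 5, 8, 7, 10, 17, 11, 13, 14, 16, 0, 12]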